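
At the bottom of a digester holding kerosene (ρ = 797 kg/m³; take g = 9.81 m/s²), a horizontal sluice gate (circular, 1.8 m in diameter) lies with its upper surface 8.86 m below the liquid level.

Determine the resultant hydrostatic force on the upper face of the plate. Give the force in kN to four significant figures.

γ = ρg = 797 × 9.81 / 1000 = 7.81857 kN/m³.
The plate is horizontal, so pressure is uniform at p = γ·h = 7.81857 × 8.86 = 69.2725 kN/m².
A = π(0.9)² = 2.54469 m².
F = p·A = 69.2725 × 2.54469 = 176.277 kN.

F ≈ 176.3 kN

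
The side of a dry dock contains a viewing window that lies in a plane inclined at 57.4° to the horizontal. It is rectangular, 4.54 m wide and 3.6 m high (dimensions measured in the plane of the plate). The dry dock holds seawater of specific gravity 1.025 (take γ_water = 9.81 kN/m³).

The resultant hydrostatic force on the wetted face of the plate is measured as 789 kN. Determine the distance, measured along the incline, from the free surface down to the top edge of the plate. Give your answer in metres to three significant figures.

y_top ≈ 3.90 m

γ = 1.025 × 9.81 = 10.05525 kN/m³.
A = 4.54 × 3.6 = 16.344 m².
From F = γ·h_c·A, the centroid depth is h_c = 789/(10.05525 × 16.344) = 4.80093 m.
Let θ = 57.4° be the plate's angle to the horizontal; measure y along the incline from where the plane meets the free surface. Vertical depth h = y·sinθ with sinθ = 0.842452.
Along the incline, y_c = h_c/sinθ = 4.80093/0.842452 = 5.69876 m.
The centroid lies 3.6/2 = 1.8 m below the top edge, so the top edge sits at y_top = 5.69876 − 1.8 = 3.89876 m along the incline.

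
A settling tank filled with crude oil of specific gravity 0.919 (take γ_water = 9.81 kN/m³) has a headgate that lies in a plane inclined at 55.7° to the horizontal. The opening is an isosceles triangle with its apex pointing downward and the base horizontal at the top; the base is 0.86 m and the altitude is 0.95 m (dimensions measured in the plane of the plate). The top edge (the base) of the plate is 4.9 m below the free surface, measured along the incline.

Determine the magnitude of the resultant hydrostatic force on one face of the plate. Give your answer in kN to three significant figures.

γ = 0.919 × 9.81 = 9.01539 kN/m³.
Let θ = 55.7° be the plate's angle to the horizontal; measure y along the incline from where the plane meets the free surface. Vertical depth h = y·sinθ with sinθ = 0.826098.
With the apex down, the centroid sits h/3 = 0.95/3 = 0.316667 m below the base (the top edge), so y_c = 4.9 + 0.316667 = 5.21667 m and h_c = 5.21667 × 0.826098 = 4.30948 m.
A = ½ × 0.86 × 0.95 = 0.4085 m².
Resultant F = γ·h_c·A = 9.01539 × 4.30948 × 0.4085 = 15.8709 kN.

F ≈ 15.9 kN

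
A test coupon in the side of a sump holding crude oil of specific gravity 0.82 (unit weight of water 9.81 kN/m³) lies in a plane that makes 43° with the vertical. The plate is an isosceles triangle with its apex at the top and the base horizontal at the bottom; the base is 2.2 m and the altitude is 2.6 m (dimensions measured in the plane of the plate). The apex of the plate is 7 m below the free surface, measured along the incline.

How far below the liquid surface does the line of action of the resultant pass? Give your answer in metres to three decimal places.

γ = 0.82 × 9.81 = 8.0442 kN/m³.
The plate makes 43° with the vertical, i.e. θ = 90° − 43° = 47° to the horizontal. Measuring y along the incline from the free-surface line, vertical depth h = y·sinθ with sinθ = 0.731354.
With the apex up, the centroid sits 2h/3 = 2 × 2.6/3 = 1.73333 m below the apex, so y_c = 7 + 1.73333 = 8.73333 m and h_c = 8.73333 × 0.731354 = 6.38716 m.
A = ½ × 2.2 × 2.6 = 2.86 m².
Resultant F = γ·h_c·A = 8.0442 × 6.38716 × 2.86 = 146.946 kN.
I_c = b·h³/36 = 2.2 × 2.6³/36 = 1.07409 m⁴.
Centre of pressure: y_p = y_c + I_c/(y_c·A) = 8.73333 + 1.07409/(8.73333 × 2.86) = 8.73333 + 0.0430026 = 8.77633 m along the plane.
Vertically, h_p = y_p·sinθ = 8.77633 × 0.731354 = 6.4186 m.

h_p = 6.419 m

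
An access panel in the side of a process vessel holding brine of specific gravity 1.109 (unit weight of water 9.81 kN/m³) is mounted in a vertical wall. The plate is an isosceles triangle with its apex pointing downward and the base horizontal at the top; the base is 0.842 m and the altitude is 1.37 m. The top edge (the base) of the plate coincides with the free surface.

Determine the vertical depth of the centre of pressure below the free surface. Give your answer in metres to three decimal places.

γ = 1.109 × 9.81 = 10.87929 kN/m³.
With the apex down, the centroid sits h/3 = 1.37/3 = 0.456667 m below the base (the top edge), so the centroid depth is h_c = 0.456667 m.
A = ½ × 0.842 × 1.37 = 0.57677 m².
Resultant F = γ·h_c·A = 10.87929 × 0.456667 × 0.57677 = 2.86552 kN.
I_c = b·h³/36 = 0.842 × 1.37³/36 = 0.0601411 m⁴.
Centre of pressure: y_p = y_c + I_c/(y_c·A) = 0.456667 + 0.0601411/(0.456667 × 0.57677) = 0.456667 + 0.228333 = 0.685 m along the plane.

h_p = 0.685 m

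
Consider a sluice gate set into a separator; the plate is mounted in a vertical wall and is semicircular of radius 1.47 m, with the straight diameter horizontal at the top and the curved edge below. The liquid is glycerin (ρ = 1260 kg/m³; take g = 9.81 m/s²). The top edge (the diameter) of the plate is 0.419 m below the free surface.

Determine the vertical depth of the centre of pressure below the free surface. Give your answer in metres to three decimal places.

h_p = 1.188 m

γ = ρg = 1260 × 9.81 / 1000 = 12.3606 kN/m³.
The centroid of a semicircle lies 4r/(3π) = 0.623887 m from the diameter, here below the top edge, so the centroid depth is h_c = 0.419 + 0.623887 = 1.04289 m.
A = πr²/2 = π × 1.47²/2 = 3.39433 m².
Resultant F = γ·h_c·A = 12.3606 × 1.04289 × 3.39433 = 43.7554 kN.
I_c = (π/8 − 8/(9π))·r⁴ = 0.109757 × 1.47⁴ = 0.512509 m⁴.
Centre of pressure: y_p = y_c + I_c/(y_c·A) = 1.04289 + 0.512509/(1.04289 × 3.39433) = 1.04289 + 0.14478 = 1.18767 m along the plane.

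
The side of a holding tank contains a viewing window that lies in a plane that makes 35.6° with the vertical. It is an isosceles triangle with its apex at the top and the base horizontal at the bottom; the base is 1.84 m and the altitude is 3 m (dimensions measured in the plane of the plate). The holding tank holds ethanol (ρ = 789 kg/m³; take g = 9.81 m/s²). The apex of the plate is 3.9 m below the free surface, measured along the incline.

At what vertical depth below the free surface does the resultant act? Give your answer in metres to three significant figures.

γ = ρg = 789 × 9.81 / 1000 = 7.74009 kN/m³.
The plate makes 35.6° with the vertical, i.e. θ = 90° − 35.6° = 54.4° to the horizontal. Measuring y along the incline from the free-surface line, vertical depth h = y·sinθ with sinθ = 0.813101.
With the apex up, the centroid sits 2h/3 = 2 × 3/3 = 2 m below the apex, so y_c = 3.9 + 2 = 5.9 m and h_c = 5.9 × 0.813101 = 4.7973 m.
A = ½ × 1.84 × 3 = 2.76 m².
Resultant F = γ·h_c·A = 7.74009 × 4.7973 × 2.76 = 102.483 kN.
I_c = b·h³/36 = 1.84 × 3³/36 = 1.38 m⁴.
Centre of pressure: y_p = y_c + I_c/(y_c·A) = 5.9 + 1.38/(5.9 × 2.76) = 5.9 + 0.0847458 = 5.98475 m along the plane.
Vertically, h_p = y_p·sinθ = 5.98475 × 0.813101 = 4.86621 m.

h_p = 4.87 m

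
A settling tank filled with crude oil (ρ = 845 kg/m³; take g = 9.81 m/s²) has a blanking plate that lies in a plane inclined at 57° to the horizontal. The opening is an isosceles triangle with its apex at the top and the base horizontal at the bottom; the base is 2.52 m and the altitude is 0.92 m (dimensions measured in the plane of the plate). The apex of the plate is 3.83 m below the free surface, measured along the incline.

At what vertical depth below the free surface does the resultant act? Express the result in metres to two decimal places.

h_p = 3.74 m

γ = ρg = 845 × 9.81 / 1000 = 8.28945 kN/m³.
Let θ = 57° be the plate's angle to the horizontal; measure y along the incline from where the plane meets the free surface. Vertical depth h = y·sinθ with sinθ = 0.838671.
With the apex up, the centroid sits 2h/3 = 2 × 0.92/3 = 0.613333 m below the apex, so y_c = 3.83 + 0.613333 = 4.44333 m and h_c = 4.44333 × 0.838671 = 3.72649 m.
A = ½ × 2.52 × 0.92 = 1.1592 m².
Resultant F = γ·h_c·A = 8.28945 × 3.72649 × 1.1592 = 35.8083 kN.
I_c = b·h³/36 = 2.52 × 0.92³/36 = 0.0545082 m⁴.
Centre of pressure: y_p = y_c + I_c/(y_c·A) = 4.44333 + 0.0545082/(4.44333 × 1.1592) = 4.44333 + 0.0105827 = 4.45391 m along the plane.
Vertically, h_p = y_p·sinθ = 4.45391 × 0.838671 = 3.73537 m.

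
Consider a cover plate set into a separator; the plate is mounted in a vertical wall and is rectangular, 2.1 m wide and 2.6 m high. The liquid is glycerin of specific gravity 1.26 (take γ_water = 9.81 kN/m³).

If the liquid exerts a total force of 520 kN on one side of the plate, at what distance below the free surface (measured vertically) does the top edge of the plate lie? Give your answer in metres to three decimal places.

γ = 1.26 × 9.81 = 12.3606 kN/m³.
A = 2.1 × 2.6 = 5.46 m².
From F = γ·h_c·A, the centroid depth is h_c = 520/(12.3606 × 5.46) = 7.70497 m.
The centroid lies 2.6/2 = 1.3 m below the top edge, so the top edge sits at h_top = 7.70497 − 1.3 = 6.40497 m below the surface.

d_top ≈ 6.405 m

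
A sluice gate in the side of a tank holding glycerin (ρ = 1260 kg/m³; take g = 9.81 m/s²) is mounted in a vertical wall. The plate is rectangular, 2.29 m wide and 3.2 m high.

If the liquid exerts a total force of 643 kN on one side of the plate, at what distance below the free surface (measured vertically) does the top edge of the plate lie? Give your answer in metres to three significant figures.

d_top ≈ 5.50 m

γ = ρg = 1260 × 9.81 / 1000 = 12.3606 kN/m³.
A = 2.29 × 3.2 = 7.328 m².
From F = γ·h_c·A, the centroid depth is h_c = 643/(12.3606 × 7.328) = 7.09882 m.
The centroid lies 3.2/2 = 1.6 m below the top edge, so the top edge sits at h_top = 7.09882 − 1.6 = 5.49882 m below the surface.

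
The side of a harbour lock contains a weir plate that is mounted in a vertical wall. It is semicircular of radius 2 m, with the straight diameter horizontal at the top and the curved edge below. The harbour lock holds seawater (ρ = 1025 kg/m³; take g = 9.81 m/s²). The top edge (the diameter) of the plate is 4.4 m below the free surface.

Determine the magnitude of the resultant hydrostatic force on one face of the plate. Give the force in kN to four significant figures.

F ≈ 331.6 kN

γ = ρg = 1025 × 9.81 / 1000 = 10.05525 kN/m³.
The centroid of a semicircle lies 4r/(3π) = 0.848826 m from the diameter, here below the top edge, so the centroid depth is h_c = 4.4 + 0.848826 = 5.24883 m.
A = πr²/2 = π × 2²/2 = 6.28319 m².
Resultant F = γ·h_c·A = 10.05525 × 5.24883 × 6.28319 = 331.616 kN.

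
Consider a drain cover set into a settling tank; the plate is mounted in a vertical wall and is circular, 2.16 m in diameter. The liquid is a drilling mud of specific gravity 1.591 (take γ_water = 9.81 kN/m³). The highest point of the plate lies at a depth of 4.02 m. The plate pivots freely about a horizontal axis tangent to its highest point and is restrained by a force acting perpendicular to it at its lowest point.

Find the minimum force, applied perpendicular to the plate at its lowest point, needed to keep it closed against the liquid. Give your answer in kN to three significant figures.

P ≈ 154 kN

γ = 1.591 × 9.81 = 15.60771 kN/m³.
The centroid is at the centre, 1.08 m below the top of the plate, so the centroid depth is h_c = 4.02 + 1.08 = 5.1 m.
A = π(1.08)² = 3.66435 m².
Resultant F = γ·h_c·A = 15.60771 × 5.1 × 3.66435 = 291.68 kN.
I_c = πr⁴/4 = π × 1.08⁴/4 = 1.06853 m⁴.
Centre of pressure: y_p = y_c + I_c/(y_c·A) = 5.1 + 1.06853/(5.1 × 3.66435) = 5.1 + 0.0571768 = 5.15718 m along the plane.
The resultant acts 1.08 + 0.0571768 = 1.13718 m (along the plate) below the hinge at the top edge, so the moment about the hinge is M = F × 1.13718 = 291.68 × 1.13718 = 331.693 kN·m.
A normal force at the bottom, 2.16 m from the hinge, must supply this moment: P = 331.693/2.16 = 153.562 kN.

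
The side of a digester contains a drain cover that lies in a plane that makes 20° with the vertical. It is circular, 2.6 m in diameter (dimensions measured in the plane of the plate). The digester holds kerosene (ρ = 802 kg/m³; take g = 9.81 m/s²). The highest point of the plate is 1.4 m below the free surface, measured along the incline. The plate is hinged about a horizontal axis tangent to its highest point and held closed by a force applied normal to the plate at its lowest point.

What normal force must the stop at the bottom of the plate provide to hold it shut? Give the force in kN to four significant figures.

γ = ρg = 802 × 9.81 / 1000 = 7.86762 kN/m³.
The plate makes 20° with the vertical, i.e. θ = 90° − 20° = 70° to the horizontal. Measuring y along the incline from the free-surface line, vertical depth h = y·sinθ with sinθ = 0.939693.
The centroid is at the centre, 1.3 m below the top of the plate, so y_c = 1.4 + 1.3 = 2.7 m and h_c = 2.7 × 0.939693 = 2.53717 m.
A = π(1.3)² = 5.30929 m².
Resultant F = γ·h_c·A = 7.86762 × 2.53717 × 5.30929 = 105.981 kN.
I_c = πr⁴/4 = π × 1.3⁴/4 = 2.24318 m⁴.
Centre of pressure: y_p = y_c + I_c/(y_c·A) = 2.7 + 2.24318/(2.7 × 5.30929) = 2.7 + 0.156482 = 2.85648 m along the plane.
The resultant acts 1.3 + 0.156482 = 1.45648 m (along the plate) below the hinge at the top edge, so the moment about the hinge is M = F × 1.45648 = 105.981 × 1.45648 = 154.359 kN·m.
A normal force at the bottom, 2.6 m from the hinge, must supply this moment: P = 154.359/2.6 = 59.3688 kN.

P ≈ 59.37 kN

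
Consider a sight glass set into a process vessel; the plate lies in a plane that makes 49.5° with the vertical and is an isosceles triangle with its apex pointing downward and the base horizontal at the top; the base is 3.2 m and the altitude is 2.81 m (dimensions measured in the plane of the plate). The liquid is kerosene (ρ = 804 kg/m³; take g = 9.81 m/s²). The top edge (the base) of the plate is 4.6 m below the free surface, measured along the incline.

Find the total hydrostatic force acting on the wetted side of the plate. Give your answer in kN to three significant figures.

γ = ρg = 804 × 9.81 / 1000 = 7.88724 kN/m³.
The plate makes 49.5° with the vertical, i.e. θ = 90° − 49.5° = 40.5° to the horizontal. Measuring y along the incline from the free-surface line, vertical depth h = y·sinθ with sinθ = 0.649448.
With the apex down, the centroid sits h/3 = 2.81/3 = 0.936667 m below the base (the top edge), so y_c = 4.6 + 0.936667 = 5.53667 m and h_c = 5.53667 × 0.649448 = 3.59578 m.
A = ½ × 3.2 × 2.81 = 4.496 m².
Resultant F = γ·h_c·A = 7.88724 × 3.59578 × 4.496 = 127.51 kN.

F ≈ 128 kN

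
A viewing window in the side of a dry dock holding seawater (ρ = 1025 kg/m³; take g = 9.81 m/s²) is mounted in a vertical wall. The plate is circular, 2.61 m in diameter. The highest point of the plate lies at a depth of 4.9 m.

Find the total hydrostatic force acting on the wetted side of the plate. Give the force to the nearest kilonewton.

γ = ρg = 1025 × 9.81 / 1000 = 10.05525 kN/m³.
The centroid is at the centre, 1.305 m below the top of the plate, so the centroid depth is h_c = 4.9 + 1.305 = 6.205 m.
A = π(1.305)² = 5.35021 m².
Resultant F = γ·h_c·A = 10.05525 × 6.205 × 5.35021 = 333.815 kN.

F ≈ 334 kN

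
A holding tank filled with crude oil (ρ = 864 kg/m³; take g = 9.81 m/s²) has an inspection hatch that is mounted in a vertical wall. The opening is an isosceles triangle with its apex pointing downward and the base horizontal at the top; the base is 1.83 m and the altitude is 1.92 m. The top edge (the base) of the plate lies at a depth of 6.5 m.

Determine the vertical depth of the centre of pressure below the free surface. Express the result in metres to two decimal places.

h_p = 7.17 m

γ = ρg = 864 × 9.81 / 1000 = 8.47584 kN/m³.
With the apex down, the centroid sits h/3 = 1.92/3 = 0.64 m below the base (the top edge), so the centroid depth is h_c = 6.5 + 0.64 = 7.14 m.
A = ½ × 1.83 × 1.92 = 1.7568 m².
Resultant F = γ·h_c·A = 8.47584 × 7.14 × 1.7568 = 106.317 kN.
I_c = b·h³/36 = 1.83 × 1.92³/36 = 0.359793 m⁴.
Centre of pressure: y_p = y_c + I_c/(y_c·A) = 7.14 + 0.359793/(7.14 × 1.7568) = 7.14 + 0.0286835 = 7.16868 m along the plane.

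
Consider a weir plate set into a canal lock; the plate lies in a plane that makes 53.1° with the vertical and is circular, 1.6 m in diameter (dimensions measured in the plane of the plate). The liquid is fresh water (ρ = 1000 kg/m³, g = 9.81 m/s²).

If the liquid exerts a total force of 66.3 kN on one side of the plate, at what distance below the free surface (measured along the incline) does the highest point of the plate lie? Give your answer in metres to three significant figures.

y_top ≈ 4.80 m

γ = ρg = 1000 × 9.81 = 9810 N/m³ = 9.81 kN/m³.
A = π(0.8)² = 2.01062 m².
From F = γ·h_c·A, the centroid depth is h_c = 66.3/(9.81 × 2.01062) = 3.36136 m.
The plate makes 53.1° with the vertical, i.e. θ = 90° − 53.1° = 36.9° to the horizontal. Measuring y along the incline from the free-surface line, vertical depth h = y·sinθ with sinθ = 0.600420.
Along the incline, y_c = h_c/sinθ = 3.36136/0.600420 = 5.59835 m.
The centroid is at the centre, 0.8 m below the top of the plate, so the highest point sits at y_top = 5.59835 − 0.8 = 4.79835 m along the incline.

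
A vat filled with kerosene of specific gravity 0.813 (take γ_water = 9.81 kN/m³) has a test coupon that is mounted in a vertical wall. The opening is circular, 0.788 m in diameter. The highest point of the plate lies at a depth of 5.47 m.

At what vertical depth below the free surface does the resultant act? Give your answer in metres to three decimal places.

h_p = 5.871 m

γ = 0.813 × 9.81 = 7.97553 kN/m³.
The centroid is at the centre, 0.394 m below the top of the plate, so the centroid depth is h_c = 5.47 + 0.394 = 5.864 m.
A = π(0.394)² = 0.487688 m².
Resultant F = γ·h_c·A = 7.97553 × 5.864 × 0.487688 = 22.8084 kN.
I_c = πr⁴/4 = π × 0.394⁴/4 = 0.0189267 m⁴.
Centre of pressure: y_p = y_c + I_c/(y_c·A) = 5.864 + 0.0189267/(5.864 × 0.487688) = 5.864 + 0.00661818 = 5.87062 m along the plane.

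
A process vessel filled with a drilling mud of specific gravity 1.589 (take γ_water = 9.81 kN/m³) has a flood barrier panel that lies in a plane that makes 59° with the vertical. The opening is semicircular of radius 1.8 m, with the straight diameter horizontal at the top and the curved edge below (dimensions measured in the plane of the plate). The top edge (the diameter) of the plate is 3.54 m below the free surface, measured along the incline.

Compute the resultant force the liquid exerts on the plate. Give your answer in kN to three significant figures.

F ≈ 176 kN

γ = 1.589 × 9.81 = 15.58809 kN/m³.
The plate makes 59° with the vertical, i.e. θ = 90° − 59° = 31° to the horizontal. Measuring y along the incline from the free-surface line, vertical depth h = y·sinθ with sinθ = 0.515038.
The centroid of a semicircle lies 4r/(3π) = 0.763944 m from the diameter, here below the top edge, so y_c = 3.54 + 0.763944 = 4.30394 m and h_c = 4.30394 × 0.515038 = 2.21669 m.
A = πr²/2 = π × 1.8²/2 = 5.08938 m².
Resultant F = γ·h_c·A = 15.58809 × 2.21669 × 5.08938 = 175.858 kN.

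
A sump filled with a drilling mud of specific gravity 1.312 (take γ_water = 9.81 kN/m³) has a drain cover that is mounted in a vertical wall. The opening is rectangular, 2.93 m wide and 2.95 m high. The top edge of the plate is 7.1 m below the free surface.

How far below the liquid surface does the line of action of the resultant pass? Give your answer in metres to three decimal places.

h_p = 8.660 m

γ = 1.312 × 9.81 = 12.87072 kN/m³.
The centroid lies 2.95/2 = 1.475 m below the top edge, so the centroid depth is h_c = 7.1 + 1.475 = 8.575 m.
A = 2.93 × 2.95 = 8.6435 m².
Resultant F = γ·h_c·A = 12.87072 × 8.575 × 8.6435 = 953.952 kN.
I_c = b·h³/12 = 2.93 × 2.95³/12 = 6.26834 m⁴.
Centre of pressure: y_p = y_c + I_c/(y_c·A) = 8.575 + 6.26834/(8.575 × 8.6435) = 8.575 + 0.0845724 = 8.65957 m along the plane.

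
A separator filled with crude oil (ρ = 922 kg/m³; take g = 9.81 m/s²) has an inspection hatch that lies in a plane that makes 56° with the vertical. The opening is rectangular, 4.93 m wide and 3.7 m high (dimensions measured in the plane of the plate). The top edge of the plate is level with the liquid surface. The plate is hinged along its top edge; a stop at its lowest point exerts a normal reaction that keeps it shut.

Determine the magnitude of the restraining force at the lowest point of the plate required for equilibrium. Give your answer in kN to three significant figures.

γ = ρg = 922 × 9.81 / 1000 = 9.04482 kN/m³.
The plate makes 56° with the vertical, i.e. θ = 90° − 56° = 34° to the horizontal. Measuring y along the incline from the free-surface line, vertical depth h = y·sinθ with sinθ = 0.559193.
The centroid lies 3.7/2 = 1.85 m below the top edge, so y_c = 1.85 m and h_c = 1.85 × 0.559193 = 1.03451 m.
A = 4.93 × 3.7 = 18.241 m².
Resultant F = γ·h_c·A = 9.04482 × 1.03451 × 18.241 = 170.68 kN.
I_c = b·h³/12 = 4.93 × 3.7³/12 = 20.8099 m⁴.
Centre of pressure: y_p = y_c + I_c/(y_c·A) = 1.85 + 20.8099/(1.85 × 18.241) = 1.85 + 0.616665 = 2.46666 m along the plane.
The resultant acts 1.85 + 0.616665 = 2.46666 m (along the plate) below the hinge at the top edge, so the moment about the hinge is M = F × 2.46666 = 170.68 × 2.46666 = 421.01 kN·m.
A normal force at the bottom, 3.7 m from the hinge, must supply this moment: P = 421.01/3.7 = 113.786 kN.

P ≈ 114 kN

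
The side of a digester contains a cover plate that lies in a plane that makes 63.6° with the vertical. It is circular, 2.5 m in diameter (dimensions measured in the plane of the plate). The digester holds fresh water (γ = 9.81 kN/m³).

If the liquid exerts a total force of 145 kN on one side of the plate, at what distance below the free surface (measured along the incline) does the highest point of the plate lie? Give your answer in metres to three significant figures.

γ = 9.81 kN/m³.
A = π(1.25)² = 4.90874 m².
From F = γ·h_c·A, the centroid depth is h_c = 145/(9.81 × 4.90874) = 3.01113 m.
The plate makes 63.6° with the vertical, i.e. θ = 90° − 63.6° = 26.4° to the horizontal. Measuring y along the incline from the free-surface line, vertical depth h = y·sinθ with sinθ = 0.444635.
Along the incline, y_c = h_c/sinθ = 3.01113/0.444635 = 6.77214 m.
The centroid is at the centre, 1.25 m below the top of the plate, so the highest point sits at y_top = 6.77214 − 1.25 = 5.52214 m along the incline.

y_top ≈ 5.52 m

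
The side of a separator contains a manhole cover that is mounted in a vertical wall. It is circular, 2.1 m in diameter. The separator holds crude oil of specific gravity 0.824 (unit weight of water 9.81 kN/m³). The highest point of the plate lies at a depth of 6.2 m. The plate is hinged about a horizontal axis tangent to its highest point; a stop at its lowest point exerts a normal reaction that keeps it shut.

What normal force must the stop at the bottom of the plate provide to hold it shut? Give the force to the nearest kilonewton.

P ≈ 105 kN

γ = 0.824 × 9.81 = 8.08344 kN/m³.
The centroid is at the centre, 1.05 m below the top of the plate, so the centroid depth is h_c = 6.2 + 1.05 = 7.25 m.
A = π(1.05)² = 3.46361 m².
Resultant F = γ·h_c·A = 8.08344 × 7.25 × 3.46361 = 202.985 kN.
I_c = πr⁴/4 = π × 1.05⁴/4 = 0.954656 m⁴.
Centre of pressure: y_p = y_c + I_c/(y_c·A) = 7.25 + 0.954656/(7.25 × 3.46361) = 7.25 + 0.0380172 = 7.28802 m along the plane.
The resultant acts 1.05 + 0.0380172 = 1.08802 m (along the plate) below the hinge at the top edge, so the moment about the hinge is M = F × 1.08802 = 202.985 × 1.08802 = 220.852 kN·m.
A normal force at the bottom, 2.1 m from the hinge, must supply this moment: P = 220.852/2.1 = 105.168 kN.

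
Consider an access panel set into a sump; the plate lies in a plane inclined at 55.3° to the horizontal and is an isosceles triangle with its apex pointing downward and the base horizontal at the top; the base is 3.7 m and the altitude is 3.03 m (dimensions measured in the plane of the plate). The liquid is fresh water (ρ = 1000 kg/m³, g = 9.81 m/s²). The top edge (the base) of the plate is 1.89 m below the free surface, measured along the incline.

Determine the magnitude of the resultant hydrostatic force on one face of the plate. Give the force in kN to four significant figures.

F ≈ 131.1 kN

γ = ρg = 1000 × 9.81 = 9810 N/m³ = 9.81 kN/m³.
Let θ = 55.3° be the plate's angle to the horizontal; measure y along the incline from where the plane meets the free surface. Vertical depth h = y·sinθ with sinθ = 0.822144.
With the apex down, the centroid sits h/3 = 3.03/3 = 1.01 m below the base (the top edge), so y_c = 1.89 + 1.01 = 2.9 m and h_c = 2.9 × 0.822144 = 2.38422 m.
A = ½ × 3.7 × 3.03 = 5.6055 m².
Resultant F = γ·h_c·A = 9.81 × 2.38422 × 5.6055 = 131.108 kN.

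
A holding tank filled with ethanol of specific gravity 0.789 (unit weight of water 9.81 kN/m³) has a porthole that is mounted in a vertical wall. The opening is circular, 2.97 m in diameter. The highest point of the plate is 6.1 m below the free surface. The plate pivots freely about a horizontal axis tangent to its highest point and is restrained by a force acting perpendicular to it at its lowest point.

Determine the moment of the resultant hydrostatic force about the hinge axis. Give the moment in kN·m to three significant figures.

M ≈ 634 kN·m

γ = 0.789 × 9.81 = 7.74009 kN/m³.
The centroid is at the centre, 1.485 m below the top of the plate, so the centroid depth is h_c = 6.1 + 1.485 = 7.585 m.
A = π(1.485)² = 6.92792 m².
Resultant F = γ·h_c·A = 7.74009 × 7.585 × 6.92792 = 406.728 kN.
I_c = πr⁴/4 = π × 1.485⁴/4 = 3.8194 m⁴.
Centre of pressure: y_p = y_c + I_c/(y_c·A) = 7.585 + 3.8194/(7.585 × 6.92792) = 7.585 + 0.0726836 = 7.65768 m along the plane.
The resultant acts 1.485 + 0.0726836 = 1.55768 m (along the plate) below the hinge at the top edge, so the moment about the hinge is M = F × 1.55768 = 406.728 × 1.55768 = 633.552 kN·m.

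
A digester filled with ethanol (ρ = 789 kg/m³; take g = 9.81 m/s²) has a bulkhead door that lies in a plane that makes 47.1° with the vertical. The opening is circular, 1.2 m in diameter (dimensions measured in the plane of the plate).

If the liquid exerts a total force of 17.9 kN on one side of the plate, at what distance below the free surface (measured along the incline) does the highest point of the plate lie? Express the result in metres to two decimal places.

γ = ρg = 789 × 9.81 / 1000 = 7.74009 kN/m³.
A = π(0.6)² = 1.13097 m².
From F = γ·h_c·A, the centroid depth is h_c = 17.9/(7.74009 × 1.13097) = 2.04482 m.
The plate makes 47.1° with the vertical, i.e. θ = 90° − 47.1° = 42.9° to the horizontal. Measuring y along the incline from the free-surface line, vertical depth h = y·sinθ with sinθ = 0.680721.
Along the incline, y_c = h_c/sinθ = 2.04482/0.680721 = 3.0039 m.
The centroid is at the centre, 0.6 m below the top of the plate, so the highest point sits at y_top = 3.0039 − 0.6 = 2.4039 m along the incline.

y_top ≈ 2.40 m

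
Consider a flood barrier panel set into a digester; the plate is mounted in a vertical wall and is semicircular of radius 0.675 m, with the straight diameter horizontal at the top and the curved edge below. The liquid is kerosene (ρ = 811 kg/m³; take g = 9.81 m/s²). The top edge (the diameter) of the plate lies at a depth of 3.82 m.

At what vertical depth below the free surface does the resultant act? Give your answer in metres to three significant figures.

h_p = 4.11 m

γ = ρg = 811 × 9.81 / 1000 = 7.95591 kN/m³.
The centroid of a semicircle lies 4r/(3π) = 0.286479 m from the diameter, here below the top edge, so the centroid depth is h_c = 3.82 + 0.286479 = 4.10648 m.
A = πr²/2 = π × 0.675²/2 = 0.715694 m².
Resultant F = γ·h_c·A = 7.95591 × 4.10648 × 0.715694 = 23.3823 kN.
I_c = (π/8 − 8/(9π))·r⁴ = 0.109757 × 0.675⁴ = 0.0227849 m⁴.
Centre of pressure: y_p = y_c + I_c/(y_c·A) = 4.10648 + 0.0227849/(4.10648 × 0.715694) = 4.10648 + 0.00775265 = 4.11423 m along the plane.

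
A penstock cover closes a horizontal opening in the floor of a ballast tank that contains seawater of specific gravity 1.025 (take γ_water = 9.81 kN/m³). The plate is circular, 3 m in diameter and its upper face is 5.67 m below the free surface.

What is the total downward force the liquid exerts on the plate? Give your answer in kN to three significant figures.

F ≈ 403 kN

γ = 1.025 × 9.81 = 10.05525 kN/m³.
The plate is horizontal, so pressure is uniform at p = γ·h = 10.05525 × 5.67 = 57.0133 kN/m².
A = π(1.5)² = 7.06858 m².
F = p·A = 57.0133 × 7.06858 = 403.003 kN.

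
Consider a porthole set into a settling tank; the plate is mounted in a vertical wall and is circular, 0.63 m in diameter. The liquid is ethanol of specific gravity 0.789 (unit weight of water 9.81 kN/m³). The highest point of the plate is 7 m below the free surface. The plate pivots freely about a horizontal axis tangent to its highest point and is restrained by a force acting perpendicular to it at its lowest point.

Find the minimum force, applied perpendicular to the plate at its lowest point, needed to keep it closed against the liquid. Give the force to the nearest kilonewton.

P ≈ 9 kN

γ = 0.789 × 9.81 = 7.74009 kN/m³.
The centroid is at the centre, 0.315 m below the top of the plate, so the centroid depth is h_c = 7 + 0.315 = 7.315 m.
A = π(0.315)² = 0.311725 m².
Resultant F = γ·h_c·A = 7.74009 × 7.315 × 0.311725 = 17.6495 kN.
I_c = πr⁴/4 = π × 0.315⁴/4 = 0.00773272 m⁴.
Centre of pressure: y_p = y_c + I_c/(y_c·A) = 7.315 + 0.00773272/(7.315 × 0.311725) = 7.315 + 0.00339114 = 7.31839 m along the plane.
The resultant acts 0.315 + 0.00339114 = 0.318391 m (along the plate) below the hinge at the top edge, so the moment about the hinge is M = F × 0.318391 = 17.6495 × 0.318391 = 5.61944 kN·m.
A normal force at the bottom, 0.63 m from the hinge, must supply this moment: P = 5.61944/0.63 = 8.91975 kN.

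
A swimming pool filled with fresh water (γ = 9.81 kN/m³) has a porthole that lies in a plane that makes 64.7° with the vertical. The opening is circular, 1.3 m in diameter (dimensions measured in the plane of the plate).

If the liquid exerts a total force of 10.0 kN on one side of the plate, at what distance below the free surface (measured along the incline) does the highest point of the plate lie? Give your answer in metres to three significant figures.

γ = 9.81 kN/m³.
A = π(0.65)² = 1.32732 m².
From F = γ·h_c·A, the centroid depth is h_c = 10.0/(9.81 × 1.32732) = 0.76799 m.
The plate makes 64.7° with the vertical, i.e. θ = 90° − 64.7° = 25.3° to the horizontal. Measuring y along the incline from the free-surface line, vertical depth h = y·sinθ with sinθ = 0.427358.
Along the incline, y_c = h_c/sinθ = 0.76799/0.427358 = 1.79706 m.
The centroid is at the centre, 0.65 m below the top of the plate, so the highest point sits at y_top = 1.79706 − 0.65 = 1.14706 m along the incline.

y_top ≈ 1.15 m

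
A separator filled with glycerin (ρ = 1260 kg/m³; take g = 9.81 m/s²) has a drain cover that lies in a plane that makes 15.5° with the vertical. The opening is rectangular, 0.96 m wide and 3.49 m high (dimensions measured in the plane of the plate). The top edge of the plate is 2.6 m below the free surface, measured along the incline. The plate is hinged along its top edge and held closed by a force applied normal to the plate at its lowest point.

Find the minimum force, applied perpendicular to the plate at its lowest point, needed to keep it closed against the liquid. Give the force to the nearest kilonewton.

P ≈ 98 kN

γ = ρg = 1260 × 9.81 / 1000 = 12.3606 kN/m³.
The plate makes 15.5° with the vertical, i.e. θ = 90° − 15.5° = 74.5° to the horizontal. Measuring y along the incline from the free-surface line, vertical depth h = y·sinθ with sinθ = 0.963630.
The centroid lies 3.49/2 = 1.745 m below the top edge, so y_c = 2.6 + 1.745 = 4.345 m and h_c = 4.345 × 0.963630 = 4.18697 m.
A = 0.96 × 3.49 = 3.3504 m².
Resultant F = γ·h_c·A = 12.3606 × 4.18697 × 3.3504 = 173.395 kN.
I_c = b·h³/12 = 0.96 × 3.49³/12 = 3.40068 m⁴.
Centre of pressure: y_p = y_c + I_c/(y_c·A) = 4.345 + 3.40068/(4.345 × 3.3504) = 4.345 + 0.233603 = 4.5786 m along the plane.
The resultant acts 1.745 + 0.233603 = 1.9786 m (along the plate) below the hinge at the top edge, so the moment about the hinge is M = F × 1.9786 = 173.395 × 1.9786 = 343.079 kN·m.
A normal force at the bottom, 3.49 m from the hinge, must supply this moment: P = 343.079/3.49 = 98.3034 kN.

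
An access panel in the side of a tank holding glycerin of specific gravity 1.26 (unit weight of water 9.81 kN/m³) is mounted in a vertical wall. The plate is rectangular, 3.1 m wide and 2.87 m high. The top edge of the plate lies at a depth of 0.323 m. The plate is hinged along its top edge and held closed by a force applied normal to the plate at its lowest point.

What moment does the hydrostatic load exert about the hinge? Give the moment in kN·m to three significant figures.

γ = 1.26 × 9.81 = 12.3606 kN/m³.
The centroid lies 2.87/2 = 1.435 m below the top edge, so the centroid depth is h_c = 0.323 + 1.435 = 1.758 m.
A = 3.1 × 2.87 = 8.897 m².
Resultant F = γ·h_c·A = 12.3606 × 1.758 × 8.897 = 193.331 kN.
I_c = b·h³/12 = 3.1 × 2.87³/12 = 6.10697 m⁴.
Centre of pressure: y_p = y_c + I_c/(y_c·A) = 1.758 + 6.10697/(1.758 × 8.897) = 1.758 + 0.390448 = 2.14845 m along the plane.
The resultant acts 1.435 + 0.390448 = 1.82545 m (along the plate) below the hinge at the top edge, so the moment about the hinge is M = F × 1.82545 = 193.331 × 1.82545 = 352.916 kN·m.

M ≈ 353 kN·m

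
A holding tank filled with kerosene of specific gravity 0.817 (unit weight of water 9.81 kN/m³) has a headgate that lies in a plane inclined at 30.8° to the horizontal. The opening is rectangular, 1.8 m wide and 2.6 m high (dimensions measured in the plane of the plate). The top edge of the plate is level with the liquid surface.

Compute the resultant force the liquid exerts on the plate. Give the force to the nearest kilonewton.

F ≈ 25 kN

γ = 0.817 × 9.81 = 8.01477 kN/m³.
Let θ = 30.8° be the plate's angle to the horizontal; measure y along the incline from where the plane meets the free surface. Vertical depth h = y·sinθ with sinθ = 0.512043.
The centroid lies 2.6/2 = 1.3 m below the top edge, so y_c = 1.3 m and h_c = 1.3 × 0.512043 = 0.665656 m.
A = 1.8 × 2.6 = 4.68 m².
Resultant F = γ·h_c·A = 8.01477 × 0.665656 × 4.68 = 24.9682 kN.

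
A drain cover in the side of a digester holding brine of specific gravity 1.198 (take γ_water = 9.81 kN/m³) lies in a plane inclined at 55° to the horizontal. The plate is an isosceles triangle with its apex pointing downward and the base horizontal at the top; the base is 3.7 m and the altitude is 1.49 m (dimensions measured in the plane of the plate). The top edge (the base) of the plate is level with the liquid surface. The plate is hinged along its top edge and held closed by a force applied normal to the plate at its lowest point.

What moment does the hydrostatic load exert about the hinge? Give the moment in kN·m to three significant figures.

γ = 1.198 × 9.81 = 11.75238 kN/m³.
Let θ = 55° be the plate's angle to the horizontal; measure y along the incline from where the plane meets the free surface. Vertical depth h = y·sinθ with sinθ = 0.819152.
With the apex down, the centroid sits h/3 = 1.49/3 = 0.496667 m below the base (the top edge), so y_c = 0.496667 m and h_c = 0.496667 × 0.819152 = 0.406846 m.
A = ½ × 3.7 × 1.49 = 2.7565 m².
Resultant F = γ·h_c·A = 11.75238 × 0.406846 × 2.7565 = 13.18 kN.
I_c = b·h³/36 = 3.7 × 1.49³/36 = 0.339984 m⁴.
Centre of pressure: y_p = y_c + I_c/(y_c·A) = 0.496667 + 0.339984/(0.496667 × 2.7565) = 0.496667 + 0.248333 = 0.745 m along the plane.
The resultant acts 0.496667 + 0.248333 = 0.745 m (along the plate) below the hinge at the top edge, so the moment about the hinge is M = F × 0.745 = 13.18 × 0.745 = 9.8191 kN·m.

M ≈ 9.82 kN·m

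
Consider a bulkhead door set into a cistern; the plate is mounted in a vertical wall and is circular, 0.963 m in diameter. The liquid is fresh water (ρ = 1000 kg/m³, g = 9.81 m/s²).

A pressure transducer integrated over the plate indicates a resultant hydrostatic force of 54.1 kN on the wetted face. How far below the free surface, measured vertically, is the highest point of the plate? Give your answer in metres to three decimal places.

γ = ρg = 1000 × 9.81 = 9810 N/m³ = 9.81 kN/m³.
A = π(0.4815)² = 0.728354 m².
From F = γ·h_c·A, the centroid depth is h_c = 54.1/(9.81 × 0.728354) = 7.57157 m.
The centroid is at the centre, 0.4815 m below the top of the plate, so the highest point sits at h_top = 7.57157 − 0.4815 = 7.09007 m below the surface.

d_top ≈ 7.090 m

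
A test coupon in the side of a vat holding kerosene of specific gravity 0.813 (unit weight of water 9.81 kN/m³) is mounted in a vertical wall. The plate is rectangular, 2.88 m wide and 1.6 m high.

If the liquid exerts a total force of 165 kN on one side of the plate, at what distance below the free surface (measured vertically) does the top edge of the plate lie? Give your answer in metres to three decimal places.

γ = 0.813 × 9.81 = 7.97553 kN/m³.
A = 2.88 × 1.6 = 4.608 m².
From F = γ·h_c·A, the centroid depth is h_c = 165/(7.97553 × 4.608) = 4.48964 m.
The centroid lies 1.6/2 = 0.8 m below the top edge, so the top edge sits at h_top = 4.48964 − 0.8 = 3.68964 m below the surface.

d_top ≈ 3.690 m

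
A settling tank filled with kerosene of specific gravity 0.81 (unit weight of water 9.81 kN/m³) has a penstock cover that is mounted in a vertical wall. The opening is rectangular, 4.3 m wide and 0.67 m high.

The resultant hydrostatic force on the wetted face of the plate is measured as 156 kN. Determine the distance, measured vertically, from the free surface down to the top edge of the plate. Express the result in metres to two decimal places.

d_top ≈ 6.48 m

γ = 0.81 × 9.81 = 7.9461 kN/m³.
A = 4.3 × 0.67 = 2.881 m².
From F = γ·h_c·A, the centroid depth is h_c = 156/(7.9461 × 2.881) = 6.8144 m.
The centroid lies 0.67/2 = 0.335 m below the top edge, so the top edge sits at h_top = 6.8144 − 0.335 = 6.4794 m below the surface.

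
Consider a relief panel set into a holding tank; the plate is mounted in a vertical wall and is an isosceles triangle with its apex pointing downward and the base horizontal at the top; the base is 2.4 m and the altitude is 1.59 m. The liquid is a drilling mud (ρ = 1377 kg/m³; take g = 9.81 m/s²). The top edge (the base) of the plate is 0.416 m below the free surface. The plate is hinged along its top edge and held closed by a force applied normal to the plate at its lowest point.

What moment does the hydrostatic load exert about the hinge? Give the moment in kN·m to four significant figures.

γ = ρg = 1377 × 9.81 / 1000 = 13.50837 kN/m³.
With the apex down, the centroid sits h/3 = 1.59/3 = 0.53 m below the base (the top edge), so the centroid depth is h_c = 0.416 + 0.53 = 0.946 m.
A = ½ × 2.4 × 1.59 = 1.908 m².
Resultant F = γ·h_c·A = 13.50837 × 0.946 × 1.908 = 24.3822 kN.
I_c = b·h³/36 = 2.4 × 1.59³/36 = 0.267979 m⁴.
Centre of pressure: y_p = y_c + I_c/(y_c·A) = 0.946 + 0.267979/(0.946 × 1.908) = 0.946 + 0.148467 = 1.09447 m along the plane.
The resultant acts 0.53 + 0.148467 = 0.678467 m (along the plate) below the hinge at the top edge, so the moment about the hinge is M = F × 0.678467 = 24.3822 × 0.678467 = 16.5425 kN·m.

M ≈ 16.54 kN·m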